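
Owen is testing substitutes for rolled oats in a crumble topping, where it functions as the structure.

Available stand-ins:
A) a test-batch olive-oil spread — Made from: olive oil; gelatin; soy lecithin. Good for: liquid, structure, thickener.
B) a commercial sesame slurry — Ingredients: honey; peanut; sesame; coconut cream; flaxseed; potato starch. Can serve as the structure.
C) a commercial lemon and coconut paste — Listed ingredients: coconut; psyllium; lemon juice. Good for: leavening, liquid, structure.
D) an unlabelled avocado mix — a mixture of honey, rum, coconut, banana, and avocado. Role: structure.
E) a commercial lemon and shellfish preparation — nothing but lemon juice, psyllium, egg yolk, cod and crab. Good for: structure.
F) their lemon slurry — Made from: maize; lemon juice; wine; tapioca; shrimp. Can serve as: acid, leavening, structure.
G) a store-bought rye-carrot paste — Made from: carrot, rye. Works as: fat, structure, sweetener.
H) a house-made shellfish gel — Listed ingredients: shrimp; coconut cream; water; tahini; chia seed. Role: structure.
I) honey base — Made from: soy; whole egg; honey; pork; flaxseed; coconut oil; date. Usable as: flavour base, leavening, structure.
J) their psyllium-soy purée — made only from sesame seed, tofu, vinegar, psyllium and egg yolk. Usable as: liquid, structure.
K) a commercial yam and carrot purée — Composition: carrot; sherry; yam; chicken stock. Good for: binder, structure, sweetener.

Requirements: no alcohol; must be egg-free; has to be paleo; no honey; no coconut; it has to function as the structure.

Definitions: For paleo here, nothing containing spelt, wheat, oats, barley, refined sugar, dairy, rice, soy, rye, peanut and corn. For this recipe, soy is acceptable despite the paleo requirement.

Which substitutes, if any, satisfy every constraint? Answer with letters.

A: soy is permitted under the paleo carve-out; nothing else excluded — OK
B: has peanut, so not paleo; has coconut cream, so not coconut-free (and 1 more) — no
C: has coconut, so not coconut-free — out
D: has coconut, so not coconut-free; has honey, so not honey-free (and 1 more) — no
E: has egg yolk, so not egg-free — no
F: has maize, so not paleo; has wine, so not alcohol-free — no
G: has rye, so not paleo — reject
H: has coconut cream, so not coconut-free — out
I: has coconut oil, so not coconut-free; has honey, so not honey-free (and 1 more) — reject
J: has egg yolk, so not egg-free — no
K: has sherry, so not alcohol-free — no

A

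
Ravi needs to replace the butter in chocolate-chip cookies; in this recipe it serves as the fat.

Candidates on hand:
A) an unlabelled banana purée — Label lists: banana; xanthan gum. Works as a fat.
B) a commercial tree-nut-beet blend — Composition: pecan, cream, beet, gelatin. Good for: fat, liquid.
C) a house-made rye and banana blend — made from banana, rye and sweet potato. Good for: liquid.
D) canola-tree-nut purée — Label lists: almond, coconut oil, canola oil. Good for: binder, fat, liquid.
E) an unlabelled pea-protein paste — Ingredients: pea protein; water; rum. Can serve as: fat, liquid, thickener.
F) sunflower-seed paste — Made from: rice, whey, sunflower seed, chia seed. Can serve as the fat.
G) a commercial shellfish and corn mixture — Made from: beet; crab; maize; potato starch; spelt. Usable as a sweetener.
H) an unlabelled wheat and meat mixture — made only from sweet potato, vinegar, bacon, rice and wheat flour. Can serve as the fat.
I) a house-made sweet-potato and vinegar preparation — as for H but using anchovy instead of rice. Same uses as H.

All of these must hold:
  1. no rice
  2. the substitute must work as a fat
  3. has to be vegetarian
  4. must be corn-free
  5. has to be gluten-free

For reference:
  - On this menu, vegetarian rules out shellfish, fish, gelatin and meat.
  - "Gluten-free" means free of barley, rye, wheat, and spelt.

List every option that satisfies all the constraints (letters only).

A, D, E

A: works as a fat, no rice, gluten-free — keep
B: has gelatin, so not vegetarian — out
C: not usable as a fat; has rye, so not gluten-free — out
D: every rule checks out — valid
E: only rum, water and pea protein; none excluded — valid
F: has rice, so not rice-free — out
G: not usable as a fat; has crab, so not vegetarian (and 2 more) — no
H: has bacon, so not vegetarian; has wheat flour, so not gluten-free (and 1 more) — no
I: has anchovy, so not vegetarian; has wheat flour, so not gluten-free — no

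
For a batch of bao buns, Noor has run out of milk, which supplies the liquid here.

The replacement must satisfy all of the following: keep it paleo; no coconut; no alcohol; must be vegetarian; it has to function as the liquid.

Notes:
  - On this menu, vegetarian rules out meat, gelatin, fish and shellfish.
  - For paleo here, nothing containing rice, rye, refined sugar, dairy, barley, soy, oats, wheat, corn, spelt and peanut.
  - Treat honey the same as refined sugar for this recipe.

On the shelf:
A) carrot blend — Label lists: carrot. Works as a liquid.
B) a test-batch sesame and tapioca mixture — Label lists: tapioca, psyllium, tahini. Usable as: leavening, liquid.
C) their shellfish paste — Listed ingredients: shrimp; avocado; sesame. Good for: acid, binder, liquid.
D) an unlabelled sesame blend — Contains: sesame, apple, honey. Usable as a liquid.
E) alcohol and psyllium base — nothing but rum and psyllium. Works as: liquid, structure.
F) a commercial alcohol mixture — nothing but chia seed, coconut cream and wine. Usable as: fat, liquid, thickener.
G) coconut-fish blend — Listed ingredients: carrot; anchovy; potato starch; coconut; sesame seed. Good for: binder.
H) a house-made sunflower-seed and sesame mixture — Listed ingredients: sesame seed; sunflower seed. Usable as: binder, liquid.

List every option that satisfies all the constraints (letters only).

A: only carrot; none excluded — keep
B: works as a liquid, no alcohol, paleo — keep
C: has shrimp, so not vegetarian — no
D: has honey, so not paleo — no
E: has rum, so not alcohol-free — out
F: has wine, so not alcohol-free; has coconut cream, so not coconut-free — reject
G: not usable as a liquid; has anchovy, so not vegetarian (and 1 more) — out
H: all constraints satisfied — keep

A, B, H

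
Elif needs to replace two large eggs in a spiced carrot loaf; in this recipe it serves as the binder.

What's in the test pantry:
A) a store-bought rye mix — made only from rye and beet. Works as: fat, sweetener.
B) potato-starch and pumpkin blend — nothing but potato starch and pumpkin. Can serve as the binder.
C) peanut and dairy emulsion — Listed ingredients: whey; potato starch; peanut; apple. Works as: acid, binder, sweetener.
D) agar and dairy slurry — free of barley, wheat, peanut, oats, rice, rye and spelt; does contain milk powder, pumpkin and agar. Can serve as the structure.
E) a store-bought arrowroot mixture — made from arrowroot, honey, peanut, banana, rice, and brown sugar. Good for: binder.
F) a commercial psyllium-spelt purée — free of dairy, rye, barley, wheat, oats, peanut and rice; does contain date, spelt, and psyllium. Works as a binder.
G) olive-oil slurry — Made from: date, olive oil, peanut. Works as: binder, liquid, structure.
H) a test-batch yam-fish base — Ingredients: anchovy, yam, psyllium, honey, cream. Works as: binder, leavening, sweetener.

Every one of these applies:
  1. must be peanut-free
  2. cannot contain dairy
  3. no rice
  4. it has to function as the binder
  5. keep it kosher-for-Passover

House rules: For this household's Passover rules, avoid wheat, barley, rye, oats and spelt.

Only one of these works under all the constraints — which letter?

B

A: not usable as a binder; has rye, so not kosher-for-Passover — out
B: works as a binder, no peanut, kosher-for-Passover — valid
C: has peanut, so not peanut-free; has whey, so not dairy-free — out
D: not usable as a binder; has milk powder, so not dairy-free — no
E: has peanut, so not peanut-free; has rice, so not rice-free — reject
F: has spelt, so not kosher-for-Passover — out
G: has peanut, so not peanut-free — out
H: has cream, so not dairy-free — out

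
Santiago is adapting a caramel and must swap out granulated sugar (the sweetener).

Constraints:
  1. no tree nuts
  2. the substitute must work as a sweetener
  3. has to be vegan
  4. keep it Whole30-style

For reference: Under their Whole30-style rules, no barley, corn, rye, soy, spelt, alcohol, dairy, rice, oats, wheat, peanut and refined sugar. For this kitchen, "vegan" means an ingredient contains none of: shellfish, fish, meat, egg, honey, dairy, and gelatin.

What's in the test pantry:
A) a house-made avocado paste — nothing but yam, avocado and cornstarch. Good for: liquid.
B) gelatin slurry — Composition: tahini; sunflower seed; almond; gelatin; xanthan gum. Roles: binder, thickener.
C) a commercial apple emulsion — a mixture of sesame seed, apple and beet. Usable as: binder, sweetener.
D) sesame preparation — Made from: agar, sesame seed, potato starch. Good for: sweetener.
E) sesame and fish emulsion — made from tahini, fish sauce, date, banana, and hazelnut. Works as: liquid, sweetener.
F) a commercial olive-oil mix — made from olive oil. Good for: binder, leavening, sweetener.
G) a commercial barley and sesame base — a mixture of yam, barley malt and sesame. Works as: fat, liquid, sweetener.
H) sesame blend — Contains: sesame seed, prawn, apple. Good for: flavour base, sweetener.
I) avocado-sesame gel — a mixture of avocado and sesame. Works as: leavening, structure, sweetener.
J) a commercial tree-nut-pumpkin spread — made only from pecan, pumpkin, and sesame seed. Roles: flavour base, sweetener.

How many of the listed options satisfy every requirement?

A: not usable as a sweetener; has cornstarch, so not Whole30-style — no
B: not usable as a sweetener; has gelatin, so not vegan (and 1 more) — no
C: nothing on the exclusion list — valid
D: every rule checks out — OK
E: has fish sauce, so not vegan; has hazelnut, so not tree-nut-free — reject
F: all constraints satisfied — OK
G: has barley malt, so not Whole30-style — reject
H: has prawn, so not vegan — reject
I: works as a sweetener, no tree nuts, vegan — OK
J: has pecan, so not tree-nut-free — no

4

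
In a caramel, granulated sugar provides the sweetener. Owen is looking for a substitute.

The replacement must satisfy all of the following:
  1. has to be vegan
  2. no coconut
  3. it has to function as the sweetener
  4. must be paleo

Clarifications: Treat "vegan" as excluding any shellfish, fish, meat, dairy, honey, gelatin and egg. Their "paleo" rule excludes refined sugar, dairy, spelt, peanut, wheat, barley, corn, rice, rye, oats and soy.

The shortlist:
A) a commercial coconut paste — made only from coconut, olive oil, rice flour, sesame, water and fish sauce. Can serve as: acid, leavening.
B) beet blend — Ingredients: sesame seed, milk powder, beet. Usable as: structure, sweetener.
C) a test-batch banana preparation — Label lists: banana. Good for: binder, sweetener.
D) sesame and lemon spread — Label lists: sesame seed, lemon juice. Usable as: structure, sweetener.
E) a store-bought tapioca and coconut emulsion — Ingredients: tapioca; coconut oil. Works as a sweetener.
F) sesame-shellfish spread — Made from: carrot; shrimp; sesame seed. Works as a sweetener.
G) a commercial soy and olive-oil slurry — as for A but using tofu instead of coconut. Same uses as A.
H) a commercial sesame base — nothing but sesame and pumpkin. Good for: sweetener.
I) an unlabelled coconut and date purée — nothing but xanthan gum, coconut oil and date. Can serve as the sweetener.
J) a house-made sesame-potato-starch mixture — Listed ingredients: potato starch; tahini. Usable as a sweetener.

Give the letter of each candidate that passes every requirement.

A: not usable as a sweetener; has fish sauce, so not vegan (and 2 more) — out
B: has milk powder, so not vegan; has milk powder, so not paleo — reject
C: only banana; none excluded — keep
D: all constraints satisfied — OK
E: has coconut oil, so not coconut-free — out
F: has shrimp, so not vegan — no
G: not usable as a sweetener; has fish sauce, so not vegan (and 1 more) — reject
H: every rule checks out — valid
I: has coconut oil, so not coconut-free — reject
J: only tahini and potato starch; none excluded — keep

C, D, H, J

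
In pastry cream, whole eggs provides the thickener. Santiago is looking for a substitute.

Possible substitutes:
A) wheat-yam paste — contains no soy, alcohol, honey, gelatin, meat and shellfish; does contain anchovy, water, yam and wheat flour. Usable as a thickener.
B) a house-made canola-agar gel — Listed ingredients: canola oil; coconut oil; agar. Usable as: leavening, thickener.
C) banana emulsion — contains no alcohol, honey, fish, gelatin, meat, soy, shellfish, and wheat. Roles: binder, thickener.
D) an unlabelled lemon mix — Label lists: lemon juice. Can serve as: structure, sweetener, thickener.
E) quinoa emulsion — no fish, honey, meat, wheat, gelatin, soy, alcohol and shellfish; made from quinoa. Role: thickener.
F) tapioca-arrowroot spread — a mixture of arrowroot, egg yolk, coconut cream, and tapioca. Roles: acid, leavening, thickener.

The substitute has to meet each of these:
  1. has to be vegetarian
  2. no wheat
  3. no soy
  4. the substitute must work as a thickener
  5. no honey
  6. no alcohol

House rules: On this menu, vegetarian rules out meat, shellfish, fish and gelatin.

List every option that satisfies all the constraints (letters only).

B, C, D, E, F

A: has anchovy, so not vegetarian; has wheat flour, so not wheat-free — reject
B: works as a thickener, no honey, no alcohol — valid
C: works as a thickener, no honey, vegetarian — valid
D: only lemon juice; none excluded — OK
E: no honey, vegetarian — valid
F: works as a thickener, no soy, no wheat — keep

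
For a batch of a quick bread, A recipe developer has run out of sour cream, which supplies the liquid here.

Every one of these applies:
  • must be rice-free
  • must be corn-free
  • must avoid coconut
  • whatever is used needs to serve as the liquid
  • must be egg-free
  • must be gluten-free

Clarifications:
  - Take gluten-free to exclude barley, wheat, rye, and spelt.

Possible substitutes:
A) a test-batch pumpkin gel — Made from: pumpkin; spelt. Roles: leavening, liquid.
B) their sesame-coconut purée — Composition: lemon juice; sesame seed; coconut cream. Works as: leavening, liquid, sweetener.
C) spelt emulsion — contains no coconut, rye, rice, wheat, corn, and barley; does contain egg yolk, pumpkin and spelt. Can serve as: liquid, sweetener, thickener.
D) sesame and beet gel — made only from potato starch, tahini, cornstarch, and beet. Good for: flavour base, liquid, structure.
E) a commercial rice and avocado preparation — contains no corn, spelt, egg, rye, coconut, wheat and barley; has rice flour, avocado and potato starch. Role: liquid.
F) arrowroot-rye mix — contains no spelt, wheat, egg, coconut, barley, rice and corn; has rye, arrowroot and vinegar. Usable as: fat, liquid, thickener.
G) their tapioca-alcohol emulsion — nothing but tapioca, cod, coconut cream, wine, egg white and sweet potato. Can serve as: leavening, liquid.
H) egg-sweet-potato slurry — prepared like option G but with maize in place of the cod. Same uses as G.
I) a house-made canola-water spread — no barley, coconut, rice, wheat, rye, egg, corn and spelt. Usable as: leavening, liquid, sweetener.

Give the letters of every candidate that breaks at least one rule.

A: has spelt, so not gluten-free — no
B: has coconut cream, so not coconut-free — no
C: has spelt, so not gluten-free; has egg yolk, so not egg-free — no
D: has cornstarch, so not corn-free — no
E: has rice flour, so not rice-free — reject
F: has rye, so not gluten-free — reject
G: has coconut cream, so not coconut-free; has egg white, so not egg-free — out
H: has coconut cream, so not coconut-free; has egg white, so not egg-free (and 1 more) — reject
I: no rice, no corn — keep

A, B, C, D, E, F, G, H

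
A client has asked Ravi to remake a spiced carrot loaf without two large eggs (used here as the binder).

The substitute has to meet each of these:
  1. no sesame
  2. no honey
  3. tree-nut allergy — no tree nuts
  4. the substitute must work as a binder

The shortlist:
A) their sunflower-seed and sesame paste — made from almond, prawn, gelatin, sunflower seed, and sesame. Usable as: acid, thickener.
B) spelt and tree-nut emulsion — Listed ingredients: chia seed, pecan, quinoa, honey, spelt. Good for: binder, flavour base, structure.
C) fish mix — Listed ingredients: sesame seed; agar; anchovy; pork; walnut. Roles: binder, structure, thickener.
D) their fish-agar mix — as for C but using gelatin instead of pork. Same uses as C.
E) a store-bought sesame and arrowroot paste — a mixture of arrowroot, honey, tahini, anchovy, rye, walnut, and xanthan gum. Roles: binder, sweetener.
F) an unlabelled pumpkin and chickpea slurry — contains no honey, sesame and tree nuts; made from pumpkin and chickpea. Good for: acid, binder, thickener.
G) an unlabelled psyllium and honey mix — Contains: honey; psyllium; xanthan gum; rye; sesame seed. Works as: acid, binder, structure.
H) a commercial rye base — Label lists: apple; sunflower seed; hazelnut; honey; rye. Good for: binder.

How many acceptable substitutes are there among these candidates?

A: not usable as a binder; has almond, so not tree-nut-free (and 1 more) — reject
B: has pecan, so not tree-nut-free; has honey, so not honey-free — reject
C: has walnut, so not tree-nut-free; has sesame seed, so not sesame-free — out
D: has walnut, so not tree-nut-free; has sesame seed, so not sesame-free — reject
E: has walnut, so not tree-nut-free; has honey, so not honey-free (and 1 more) — out
F: no tree nuts, no honey — OK
G: has honey, so not honey-free; has sesame seed, so not sesame-free — no
H: has hazelnut, so not tree-nut-free; has honey, so not honey-free — out

1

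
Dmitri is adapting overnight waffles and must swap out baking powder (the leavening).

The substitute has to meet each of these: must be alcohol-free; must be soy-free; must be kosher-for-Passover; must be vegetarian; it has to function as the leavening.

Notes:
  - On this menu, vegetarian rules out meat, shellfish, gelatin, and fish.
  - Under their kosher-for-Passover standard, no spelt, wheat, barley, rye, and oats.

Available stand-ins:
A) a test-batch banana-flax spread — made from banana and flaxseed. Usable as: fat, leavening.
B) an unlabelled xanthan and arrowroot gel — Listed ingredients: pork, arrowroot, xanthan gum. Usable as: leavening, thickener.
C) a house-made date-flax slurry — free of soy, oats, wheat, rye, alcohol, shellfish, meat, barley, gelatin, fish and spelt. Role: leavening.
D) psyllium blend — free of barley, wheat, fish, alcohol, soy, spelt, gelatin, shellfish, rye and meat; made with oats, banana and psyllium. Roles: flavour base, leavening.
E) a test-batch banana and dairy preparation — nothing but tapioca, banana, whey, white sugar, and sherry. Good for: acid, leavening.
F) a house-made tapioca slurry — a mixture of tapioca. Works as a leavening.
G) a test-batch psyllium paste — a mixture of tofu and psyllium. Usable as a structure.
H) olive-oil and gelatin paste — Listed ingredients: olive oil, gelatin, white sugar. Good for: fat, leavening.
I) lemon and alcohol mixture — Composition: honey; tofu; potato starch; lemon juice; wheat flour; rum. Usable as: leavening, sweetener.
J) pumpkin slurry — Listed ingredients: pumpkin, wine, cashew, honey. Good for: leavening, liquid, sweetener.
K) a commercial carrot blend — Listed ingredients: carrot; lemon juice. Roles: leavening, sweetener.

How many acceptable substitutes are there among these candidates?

4

A: only banana and flaxseed; none excluded — keep
B: has pork, so not vegetarian — no
C: works as a leavening, no alcohol, vegetarian — valid
D: has oats, so not kosher-for-Passover — no
E: has sherry, so not alcohol-free — no
F: only tapioca; none excluded — valid
G: not usable as a leavening; has tofu, so not soy-free — no
H: has gelatin, so not vegetarian — reject
I: has wheat flour, so not kosher-for-Passover; has rum, so not alcohol-free (and 1 more) — out
J: has wine, so not alcohol-free — no
K: nothing on the exclusion list — keep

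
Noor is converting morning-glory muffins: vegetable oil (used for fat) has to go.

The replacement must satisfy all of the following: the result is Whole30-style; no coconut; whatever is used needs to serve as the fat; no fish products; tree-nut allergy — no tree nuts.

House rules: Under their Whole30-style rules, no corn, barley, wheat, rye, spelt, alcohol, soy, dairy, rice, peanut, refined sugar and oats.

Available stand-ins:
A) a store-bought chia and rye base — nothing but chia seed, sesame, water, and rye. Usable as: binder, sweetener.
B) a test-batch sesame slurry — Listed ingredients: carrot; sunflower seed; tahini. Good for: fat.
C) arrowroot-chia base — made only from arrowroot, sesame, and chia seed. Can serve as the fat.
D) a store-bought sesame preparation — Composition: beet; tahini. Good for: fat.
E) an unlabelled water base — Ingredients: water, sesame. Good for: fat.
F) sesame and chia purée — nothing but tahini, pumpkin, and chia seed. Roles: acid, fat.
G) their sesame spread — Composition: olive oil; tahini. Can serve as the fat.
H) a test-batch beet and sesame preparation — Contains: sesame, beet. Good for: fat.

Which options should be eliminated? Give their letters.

A

A: not usable as a fat; has rye, so not Whole30-style — reject
B: every rule checks out — OK
C: no coconut, no fish — keep
D: Whole30-style, no coconut — valid
E: no coconut, no fish — valid
F: no coconut, no tree nuts — OK
G: only tahini and olive oil; none excluded — keep
H: works as a fat, no coconut, Whole30-style — keep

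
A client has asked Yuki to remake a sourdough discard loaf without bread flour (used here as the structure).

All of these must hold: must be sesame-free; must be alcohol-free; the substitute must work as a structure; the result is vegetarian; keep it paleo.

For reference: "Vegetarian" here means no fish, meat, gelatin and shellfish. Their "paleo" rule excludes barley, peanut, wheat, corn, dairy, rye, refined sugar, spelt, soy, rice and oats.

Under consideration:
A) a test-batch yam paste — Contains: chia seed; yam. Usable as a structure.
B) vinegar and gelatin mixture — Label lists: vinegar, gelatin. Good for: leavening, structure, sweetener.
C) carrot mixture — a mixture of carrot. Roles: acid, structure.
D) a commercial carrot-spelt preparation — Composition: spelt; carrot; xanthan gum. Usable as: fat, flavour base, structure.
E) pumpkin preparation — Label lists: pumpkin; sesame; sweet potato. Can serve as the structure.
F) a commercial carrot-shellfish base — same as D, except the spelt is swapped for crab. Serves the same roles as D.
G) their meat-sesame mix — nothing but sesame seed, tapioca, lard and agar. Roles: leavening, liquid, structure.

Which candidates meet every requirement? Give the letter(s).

A, C

A: every rule checks out — OK
B: has gelatin, so not vegetarian — reject
C: vegetarian, no sesame — valid
D: has spelt, so not paleo — reject
E: has sesame, so not sesame-free — no
F: has crab, so not vegetarian — reject
G: has lard, so not vegetarian; has sesame seed, so not sesame-free — out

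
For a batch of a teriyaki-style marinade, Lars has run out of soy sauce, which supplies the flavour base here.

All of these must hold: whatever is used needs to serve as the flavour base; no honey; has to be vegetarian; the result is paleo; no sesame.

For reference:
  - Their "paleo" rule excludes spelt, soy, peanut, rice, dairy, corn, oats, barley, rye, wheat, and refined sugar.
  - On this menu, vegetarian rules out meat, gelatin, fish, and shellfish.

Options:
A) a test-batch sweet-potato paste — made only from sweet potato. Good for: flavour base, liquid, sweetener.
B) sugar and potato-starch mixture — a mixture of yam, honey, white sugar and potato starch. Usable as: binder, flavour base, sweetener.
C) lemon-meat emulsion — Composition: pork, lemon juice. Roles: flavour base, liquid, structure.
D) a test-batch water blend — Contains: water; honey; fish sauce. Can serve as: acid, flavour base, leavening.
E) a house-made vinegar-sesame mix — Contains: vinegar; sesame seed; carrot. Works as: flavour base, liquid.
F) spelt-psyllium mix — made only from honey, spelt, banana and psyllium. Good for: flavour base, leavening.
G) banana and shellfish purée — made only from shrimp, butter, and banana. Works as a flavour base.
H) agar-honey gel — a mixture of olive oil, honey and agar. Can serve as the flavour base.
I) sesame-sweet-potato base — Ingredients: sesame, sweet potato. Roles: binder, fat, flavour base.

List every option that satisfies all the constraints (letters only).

A: only sweet potato; none excluded — OK
B: has white sugar, so not paleo; has honey, so not honey-free — reject
C: has pork, so not vegetarian — reject
D: has fish sauce, so not vegetarian; has honey, so not honey-free — out
E: has sesame seed, so not sesame-free — no
F: has spelt, so not paleo; has honey, so not honey-free — no
G: has butter, so not paleo; has shrimp, so not vegetarian — out
H: has honey, so not honey-free — no
I: has sesame, so not sesame-free — reject

A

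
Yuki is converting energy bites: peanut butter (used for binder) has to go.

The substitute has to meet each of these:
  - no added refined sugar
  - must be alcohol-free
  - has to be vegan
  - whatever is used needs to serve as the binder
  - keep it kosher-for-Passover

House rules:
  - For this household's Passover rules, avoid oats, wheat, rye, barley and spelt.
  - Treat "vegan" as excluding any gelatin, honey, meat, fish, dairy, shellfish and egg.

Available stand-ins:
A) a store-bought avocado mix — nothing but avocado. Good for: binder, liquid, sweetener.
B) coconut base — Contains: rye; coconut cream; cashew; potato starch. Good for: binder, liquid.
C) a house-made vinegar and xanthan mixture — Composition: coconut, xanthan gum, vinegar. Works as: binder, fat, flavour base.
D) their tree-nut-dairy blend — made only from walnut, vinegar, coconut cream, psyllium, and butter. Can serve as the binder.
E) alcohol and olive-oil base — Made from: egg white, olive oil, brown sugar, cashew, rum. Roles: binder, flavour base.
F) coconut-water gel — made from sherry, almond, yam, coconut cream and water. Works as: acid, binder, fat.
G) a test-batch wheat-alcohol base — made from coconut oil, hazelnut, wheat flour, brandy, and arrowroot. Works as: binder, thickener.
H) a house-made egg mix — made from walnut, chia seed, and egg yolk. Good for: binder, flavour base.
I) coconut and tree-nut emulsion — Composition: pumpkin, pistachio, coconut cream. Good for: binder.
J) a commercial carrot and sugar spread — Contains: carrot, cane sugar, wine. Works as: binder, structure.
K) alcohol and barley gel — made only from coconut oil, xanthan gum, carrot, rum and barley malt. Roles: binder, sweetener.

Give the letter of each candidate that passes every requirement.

A, C, I

A: vegan, kosher-for-Passover — OK
B: has rye, so not kosher-for-Passover — no
C: nothing on the exclusion list — valid
D: has butter, so not vegan — out
E: has egg white, so not vegan; has brown sugar, so not no-added-sugar (and 1 more) — out
F: has sherry, so not alcohol-free — no
G: has wheat flour, so not kosher-for-Passover; has brandy, so not alcohol-free — out
H: has egg yolk, so not vegan — no
I: only coconut cream, pistachio and pumpkin; none excluded — valid
J: has cane sugar, so not no-added-sugar; has wine, so not alcohol-free — no
K: has barley malt, so not kosher-for-Passover; has rum, so not alcohol-free — no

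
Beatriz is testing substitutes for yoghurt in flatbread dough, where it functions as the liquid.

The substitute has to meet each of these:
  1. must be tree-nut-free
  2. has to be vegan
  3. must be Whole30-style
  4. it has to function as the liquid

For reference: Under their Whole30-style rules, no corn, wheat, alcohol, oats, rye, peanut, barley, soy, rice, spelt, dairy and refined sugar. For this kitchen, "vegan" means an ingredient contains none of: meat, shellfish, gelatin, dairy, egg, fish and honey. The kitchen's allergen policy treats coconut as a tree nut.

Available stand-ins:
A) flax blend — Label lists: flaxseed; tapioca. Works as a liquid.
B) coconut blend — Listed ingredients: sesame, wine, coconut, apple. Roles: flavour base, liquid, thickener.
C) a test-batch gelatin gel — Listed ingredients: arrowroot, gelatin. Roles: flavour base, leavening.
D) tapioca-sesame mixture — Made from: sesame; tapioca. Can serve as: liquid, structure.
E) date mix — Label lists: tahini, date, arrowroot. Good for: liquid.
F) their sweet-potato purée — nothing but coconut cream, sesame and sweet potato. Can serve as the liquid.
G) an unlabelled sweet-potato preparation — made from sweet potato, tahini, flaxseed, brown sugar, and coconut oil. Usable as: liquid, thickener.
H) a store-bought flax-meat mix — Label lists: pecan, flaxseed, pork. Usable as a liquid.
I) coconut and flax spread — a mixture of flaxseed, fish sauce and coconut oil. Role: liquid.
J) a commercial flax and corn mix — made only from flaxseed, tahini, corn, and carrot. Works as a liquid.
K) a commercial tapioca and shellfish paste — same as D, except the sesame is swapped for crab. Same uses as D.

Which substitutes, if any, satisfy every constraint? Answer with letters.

A, D, E

A: only flaxseed and tapioca; none excluded — OK
B: has wine, so not Whole30-style; has coconut, so not tree-nut-free — out
C: not usable as a liquid; has gelatin, so not vegan — reject
D: nothing on the exclusion list — keep
E: works as a liquid, tree-nut-free, Whole30-style — OK
F: has coconut cream, so not tree-nut-free — no
G: has brown sugar, so not Whole30-style; has coconut oil, so not tree-nut-free — out
H: has pork, so not vegan; has pecan, so not tree-nut-free — reject
I: has fish sauce, so not vegan; has coconut oil, so not tree-nut-free — out
J: has corn, so not Whole30-style — out
K: has crab, so not vegan — reject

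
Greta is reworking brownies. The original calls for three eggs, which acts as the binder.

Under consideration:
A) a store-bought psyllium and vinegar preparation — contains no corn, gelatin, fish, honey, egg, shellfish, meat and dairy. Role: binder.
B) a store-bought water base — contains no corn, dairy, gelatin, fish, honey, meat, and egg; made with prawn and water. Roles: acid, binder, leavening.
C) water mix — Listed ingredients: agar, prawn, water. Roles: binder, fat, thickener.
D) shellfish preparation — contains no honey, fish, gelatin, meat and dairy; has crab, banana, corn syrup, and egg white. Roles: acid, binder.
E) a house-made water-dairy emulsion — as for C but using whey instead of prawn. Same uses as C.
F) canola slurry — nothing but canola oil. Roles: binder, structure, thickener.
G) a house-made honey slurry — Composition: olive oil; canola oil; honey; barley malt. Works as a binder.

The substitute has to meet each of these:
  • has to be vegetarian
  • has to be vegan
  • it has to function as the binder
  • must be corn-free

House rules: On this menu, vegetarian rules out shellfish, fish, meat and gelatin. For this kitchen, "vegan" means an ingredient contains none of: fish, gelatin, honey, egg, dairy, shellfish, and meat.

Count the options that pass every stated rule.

A: vegetarian, vegan — OK
B: has prawn, so not vegetarian; has prawn, so not vegan — out
C: has prawn, so not vegetarian; has prawn, so not vegan — reject
D: has crab, so not vegetarian; has egg white, so not vegan (and 1 more) — no
E: has whey, so not vegan — out
F: vegan, no corn — OK
G: has honey, so not vegan — no

2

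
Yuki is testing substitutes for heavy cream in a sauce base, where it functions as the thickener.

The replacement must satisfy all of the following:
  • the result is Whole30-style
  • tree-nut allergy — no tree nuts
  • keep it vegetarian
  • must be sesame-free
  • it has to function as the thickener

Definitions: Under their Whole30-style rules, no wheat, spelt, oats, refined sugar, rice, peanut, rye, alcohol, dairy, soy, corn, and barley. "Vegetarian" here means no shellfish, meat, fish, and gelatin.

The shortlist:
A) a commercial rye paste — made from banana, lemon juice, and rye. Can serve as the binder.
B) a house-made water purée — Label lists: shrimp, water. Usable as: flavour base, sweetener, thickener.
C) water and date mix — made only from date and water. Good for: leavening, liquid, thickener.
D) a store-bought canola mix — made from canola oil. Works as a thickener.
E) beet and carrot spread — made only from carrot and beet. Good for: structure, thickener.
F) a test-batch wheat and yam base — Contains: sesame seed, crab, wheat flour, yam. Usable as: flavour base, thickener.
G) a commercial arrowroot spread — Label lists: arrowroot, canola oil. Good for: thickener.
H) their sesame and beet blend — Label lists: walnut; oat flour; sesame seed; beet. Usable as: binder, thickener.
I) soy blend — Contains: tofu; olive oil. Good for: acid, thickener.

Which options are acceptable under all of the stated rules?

C, D, E, G

A: not usable as a thickener; has rye, so not Whole30-style — no
B: has shrimp, so not vegetarian — out
C: only water and date; none excluded — keep
D: only canola oil; none excluded — valid
E: works as a thickener, no sesame, Whole30-style — OK
F: has wheat flour, so not Whole30-style; has crab, so not vegetarian (and 1 more) — out
G: works as a thickener, Whole30-style, no tree nuts — OK
H: has oat flour, so not Whole30-style; has sesame seed, so not sesame-free (and 1 more) — no
I: has tofu, so not Whole30-style — no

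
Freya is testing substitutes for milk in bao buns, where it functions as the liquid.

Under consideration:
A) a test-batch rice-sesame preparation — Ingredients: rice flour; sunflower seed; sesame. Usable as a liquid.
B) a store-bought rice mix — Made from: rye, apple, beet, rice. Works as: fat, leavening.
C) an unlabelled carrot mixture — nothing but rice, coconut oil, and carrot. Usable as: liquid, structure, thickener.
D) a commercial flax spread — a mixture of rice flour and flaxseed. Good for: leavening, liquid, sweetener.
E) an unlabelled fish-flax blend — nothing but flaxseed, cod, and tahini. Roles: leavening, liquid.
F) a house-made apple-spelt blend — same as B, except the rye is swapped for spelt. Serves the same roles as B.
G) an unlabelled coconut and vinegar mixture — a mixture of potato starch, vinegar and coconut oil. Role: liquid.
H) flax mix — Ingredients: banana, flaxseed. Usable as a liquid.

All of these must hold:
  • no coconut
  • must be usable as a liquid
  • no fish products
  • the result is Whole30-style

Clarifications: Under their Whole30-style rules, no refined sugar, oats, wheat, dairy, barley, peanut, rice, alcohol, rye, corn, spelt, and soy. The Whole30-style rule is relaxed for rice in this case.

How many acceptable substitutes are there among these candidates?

A: rice is permitted under the Whole30-style carve-out; nothing else excluded — valid
B: not usable as a liquid; has rye, so not Whole30-style — no
C: has coconut oil, so not coconut-free — reject
D: rice is permitted under the Whole30-style carve-out; nothing else excluded — OK
E: has cod, so not fish-free — out
F: not usable as a liquid; has spelt, so not Whole30-style — reject
G: has coconut oil, so not coconut-free — no
H: nothing on the exclusion list — keep

3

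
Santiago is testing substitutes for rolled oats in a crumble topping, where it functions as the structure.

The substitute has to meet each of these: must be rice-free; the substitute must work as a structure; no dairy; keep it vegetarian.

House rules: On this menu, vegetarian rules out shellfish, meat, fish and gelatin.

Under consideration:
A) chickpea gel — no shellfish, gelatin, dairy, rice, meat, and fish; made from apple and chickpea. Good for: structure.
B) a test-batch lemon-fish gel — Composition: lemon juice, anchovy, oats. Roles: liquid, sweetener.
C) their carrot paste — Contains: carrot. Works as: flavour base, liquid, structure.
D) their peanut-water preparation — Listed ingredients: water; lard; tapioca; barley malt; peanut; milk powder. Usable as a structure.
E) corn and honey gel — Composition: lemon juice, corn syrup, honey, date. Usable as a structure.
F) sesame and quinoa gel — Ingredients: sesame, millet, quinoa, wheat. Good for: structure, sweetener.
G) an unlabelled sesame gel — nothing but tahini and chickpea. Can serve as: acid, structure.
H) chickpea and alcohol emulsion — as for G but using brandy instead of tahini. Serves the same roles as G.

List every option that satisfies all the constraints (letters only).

A, C, E, F, G, H

A: works as a structure, no rice, vegetarian — OK
B: not usable as a structure; has anchovy, so not vegetarian — no
C: only carrot; none excluded — keep
D: has lard, so not vegetarian; has milk powder, so not dairy-free — out
E: corn syrup and honey etc. — none of it excluded — keep
F: sesame and wheat etc. — none of it excluded — keep
G: only tahini and chickpea; none excluded — keep
H: only brandy and chickpea; none excluded — OK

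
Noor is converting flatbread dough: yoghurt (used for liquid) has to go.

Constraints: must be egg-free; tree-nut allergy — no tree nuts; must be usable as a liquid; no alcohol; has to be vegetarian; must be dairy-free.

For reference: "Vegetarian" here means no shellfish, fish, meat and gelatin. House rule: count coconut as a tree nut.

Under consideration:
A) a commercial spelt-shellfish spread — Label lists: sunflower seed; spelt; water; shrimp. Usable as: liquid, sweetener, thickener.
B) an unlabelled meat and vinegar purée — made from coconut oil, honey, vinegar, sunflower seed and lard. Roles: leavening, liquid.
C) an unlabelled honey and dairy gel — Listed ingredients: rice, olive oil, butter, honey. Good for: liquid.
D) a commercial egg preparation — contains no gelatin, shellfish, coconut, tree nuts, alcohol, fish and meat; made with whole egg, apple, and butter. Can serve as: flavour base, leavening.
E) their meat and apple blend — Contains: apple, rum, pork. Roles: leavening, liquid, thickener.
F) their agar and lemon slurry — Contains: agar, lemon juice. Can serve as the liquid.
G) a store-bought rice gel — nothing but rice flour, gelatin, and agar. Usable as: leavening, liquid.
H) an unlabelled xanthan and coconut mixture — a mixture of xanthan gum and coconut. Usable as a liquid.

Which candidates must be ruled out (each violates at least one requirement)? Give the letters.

A: has shrimp, so not vegetarian — no
B: has lard, so not vegetarian; has coconut oil, so not tree-nut-free — reject
C: has butter, so not dairy-free — reject
D: not usable as a liquid; has butter, so not dairy-free (and 1 more) — reject
E: has pork, so not vegetarian; has rum, so not alcohol-free — reject
F: works as a liquid, no dairy, no alcohol — OK
G: has gelatin, so not vegetarian — no
H: has coconut, so not tree-nut-free — no

A, B, C, D, E, G, H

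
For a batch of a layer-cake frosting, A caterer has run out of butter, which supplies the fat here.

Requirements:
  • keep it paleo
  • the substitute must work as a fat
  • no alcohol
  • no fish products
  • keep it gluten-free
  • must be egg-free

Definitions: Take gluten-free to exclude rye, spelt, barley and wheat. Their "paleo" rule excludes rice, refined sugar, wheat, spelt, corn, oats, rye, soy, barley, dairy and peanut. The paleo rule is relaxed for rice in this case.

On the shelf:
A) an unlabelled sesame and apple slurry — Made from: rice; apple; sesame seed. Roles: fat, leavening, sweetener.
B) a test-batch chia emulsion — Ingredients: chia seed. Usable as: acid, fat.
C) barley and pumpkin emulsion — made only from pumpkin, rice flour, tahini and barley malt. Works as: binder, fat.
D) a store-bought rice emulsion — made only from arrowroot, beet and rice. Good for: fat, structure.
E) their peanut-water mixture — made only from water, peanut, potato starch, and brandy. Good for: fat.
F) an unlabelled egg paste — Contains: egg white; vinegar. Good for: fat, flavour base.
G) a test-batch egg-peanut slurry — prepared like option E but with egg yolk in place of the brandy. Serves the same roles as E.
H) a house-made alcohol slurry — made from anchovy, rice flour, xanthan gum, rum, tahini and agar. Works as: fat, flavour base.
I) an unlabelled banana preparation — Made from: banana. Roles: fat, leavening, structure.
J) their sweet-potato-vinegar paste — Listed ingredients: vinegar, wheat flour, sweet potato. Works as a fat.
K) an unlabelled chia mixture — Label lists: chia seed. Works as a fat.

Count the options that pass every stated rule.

A: rice is permitted under the paleo carve-out; nothing else excluded — keep
B: works as a fat, no egg, no alcohol — valid
C: has barley malt, so not gluten-free; has barley malt, so not paleo — out
D: rice is permitted under the paleo carve-out; nothing else excluded — OK
E: has peanut, so not paleo; has brandy, so not alcohol-free — reject
F: has egg white, so not egg-free — reject
G: has peanut, so not paleo; has egg yolk, so not egg-free — no
H: has anchovy, so not fish-free; has rum, so not alcohol-free — no
I: only banana; none excluded — keep
J: has wheat flour, so not gluten-free; has wheat flour, so not paleo — reject
K: nothing on the exclusion list — valid

5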